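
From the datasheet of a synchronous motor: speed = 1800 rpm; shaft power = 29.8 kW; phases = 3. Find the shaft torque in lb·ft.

117 lb·ft

ω = 2π × 1800/60 = 188.5 rad/s
τ = P/ω = 29800/188.5 = 158.1 N·m
In lb·ft: 158.1/1.356 = 117 lb·ft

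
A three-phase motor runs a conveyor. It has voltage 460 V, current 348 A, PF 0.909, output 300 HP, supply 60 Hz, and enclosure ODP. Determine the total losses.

28200 W

P_in = √3·V·I·cosφ = 1.732×460×348×0.909 = 252028 W
P_out = 300×746 = 223800 W
Losses = P_in − P_out = 252028 − 223800 = 28228 W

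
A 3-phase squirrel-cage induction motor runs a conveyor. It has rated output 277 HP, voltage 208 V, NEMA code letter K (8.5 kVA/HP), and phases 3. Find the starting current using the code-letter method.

S_LR = 8.5 × 277 = 2354.5 kVA
I_LR = S_LR/(√3·V_L) = 2354500/(1.732×208) = 6540 A

6540 A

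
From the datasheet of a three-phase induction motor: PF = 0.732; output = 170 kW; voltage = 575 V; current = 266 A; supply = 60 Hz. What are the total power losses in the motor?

23.9 kW

P_in = √3·V·I·cosφ = 1.732×575×266×0.732 = 193914 W
P_out = 170000 W
Losses = P_in − P_out = 193914 − 170000 = 23914 W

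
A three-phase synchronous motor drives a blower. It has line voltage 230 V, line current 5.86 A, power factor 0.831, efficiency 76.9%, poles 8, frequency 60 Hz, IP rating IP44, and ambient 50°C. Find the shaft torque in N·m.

P_in = √3·V·I·cosφ = 1.732 × 230 × 5.86 × 0.831 = 1940 W
P_out = η·P_in = 0.769 × 1940 = 1492 W
n = n_s = 120×60/8 = 900 rpm (synchronous)
ω = 2π×900/60 = 94.25 rad/s
τ = P_out/ω = 1492/94.25 = 15.8 N·m

15.8 N·m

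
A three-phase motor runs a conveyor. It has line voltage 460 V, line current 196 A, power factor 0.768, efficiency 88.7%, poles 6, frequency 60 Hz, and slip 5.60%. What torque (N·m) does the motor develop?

P_in = √3·V·I·cosφ = 1.732 × 460 × 196 × 0.768 = 119929 W
P_out = η·P_in = 0.887 × 119929 = 106377 W
n_s = 120×60/6 = 1200 rpm; n = 1200×(1−0.056) = 1133 rpm
ω = 2π×1133/60 = 118.6 rad/s
τ = P_out/ω = 106377/118.6 = 897 N·m

897 N·m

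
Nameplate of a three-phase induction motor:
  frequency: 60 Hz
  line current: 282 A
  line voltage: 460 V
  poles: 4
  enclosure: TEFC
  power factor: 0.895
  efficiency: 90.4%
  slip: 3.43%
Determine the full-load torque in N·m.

P_in = √3·V·I·cosφ = 1.732 × 460 × 282 × 0.895 = 201084 W
P_out = η·P_in = 0.904 × 201084 = 181780 W
n_s = 120×60/4 = 1800 rpm; n = 1800×(1−0.0343) = 1738 rpm
ω = 2π×1738/60 = 182 rad/s
τ = P_out/ω = 181780/182 = 999 N·m

999 N·m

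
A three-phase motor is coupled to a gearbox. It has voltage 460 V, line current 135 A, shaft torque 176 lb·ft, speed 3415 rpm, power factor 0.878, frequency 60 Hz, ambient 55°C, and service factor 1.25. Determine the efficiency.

90.4 %

τ = 176 lb·ft × 1.356 = 238.7 N·m
ω = 2π × 3415/60 = 357.6 rad/s; P_out = τω = 238.7 × 357.6 = 85359 W
P_in = √3·V_L·I_L·cosφ = 1.732 × 460 × 135 × 0.878 = 94435 W
η = P_out / P_in = 85359 / 94435 = 0.904 = 90.4%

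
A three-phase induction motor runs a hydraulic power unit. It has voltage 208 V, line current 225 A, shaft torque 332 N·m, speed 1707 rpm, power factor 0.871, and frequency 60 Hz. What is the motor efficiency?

84.1 %

ω = 2π × 1707/60 = 178.8 rad/s; P_out = τω = 332 × 178.8 = 59362 W
P_in = √3·V_L·I_L·cosφ = 1.732 × 208 × 225 × 0.871 = 70601 W
η = P_out / P_in = 59362 / 70601 = 0.841 = 84.1%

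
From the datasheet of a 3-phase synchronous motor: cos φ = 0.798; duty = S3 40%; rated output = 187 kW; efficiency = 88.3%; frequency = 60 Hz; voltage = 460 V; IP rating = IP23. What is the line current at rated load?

333 A

P_out = 187 kW = 187000 W
P_in = P_out / η = 187000 / 0.883 = 211778 W
I_L = P_in / (√3·V_L·cosφ) = 211778 / (1.732 × 460 × 0.798) = 333 A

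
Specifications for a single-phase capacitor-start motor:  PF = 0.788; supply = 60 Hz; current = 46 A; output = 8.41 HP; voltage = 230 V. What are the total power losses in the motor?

2.06 kW

P_in = V·I·cosφ = 230×46×0.788 = 8337 W
P_out = 8.41×746 = 6274 W
Losses = P_in − P_out = 8337 − 6274 = 2063 W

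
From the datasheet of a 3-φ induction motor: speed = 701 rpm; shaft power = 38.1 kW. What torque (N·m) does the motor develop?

519 N·m

ω = 2π × 701/60 = 73.41 rad/s
τ = P/ω = 38100/73.41 = 519 N·m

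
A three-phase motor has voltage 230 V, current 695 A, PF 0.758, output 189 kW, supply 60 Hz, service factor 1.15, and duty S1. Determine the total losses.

20900 W

P_in = √3·V·I·cosφ = 1.732×230×695×0.758 = 209860 W
P_out = 189000 W
Losses = P_in − P_out = 209860 − 189000 = 20860 W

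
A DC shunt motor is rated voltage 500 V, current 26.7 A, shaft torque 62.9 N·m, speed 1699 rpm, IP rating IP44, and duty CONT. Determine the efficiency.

83.8 %

ω = 2π × 1699/60 = 177.9 rad/s; P_out = τω = 62.9 × 177.9 = 11190 W
P_in = V·I = 500 × 26.7 = 13350 W
η = P_out / P_in = 11190 / 13350 = 0.838 = 83.8%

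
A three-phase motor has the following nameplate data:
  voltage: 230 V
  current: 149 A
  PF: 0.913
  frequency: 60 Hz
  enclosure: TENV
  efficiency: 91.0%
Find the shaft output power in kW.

P_in = √3·V·I·cosφ = 1.732 × 230 × 149 × 0.913 = 54192 W
P_out = η·P_in = 0.91 × 54192 = 49315 W

49.3 kW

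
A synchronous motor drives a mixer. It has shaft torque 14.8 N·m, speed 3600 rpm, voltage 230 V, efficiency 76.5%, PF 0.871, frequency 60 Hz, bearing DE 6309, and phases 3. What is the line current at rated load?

21 A

ω = 2π×3600/60 = 377 rad/s; P_out = τω = 14.8 × 377 = 5580 W
P_in = P_out / η = 5580 / 0.765 = 7294 W
I_L = P_in / (√3·V_L·cosφ) = 7294 / (1.732 × 230 × 0.871) = 21 A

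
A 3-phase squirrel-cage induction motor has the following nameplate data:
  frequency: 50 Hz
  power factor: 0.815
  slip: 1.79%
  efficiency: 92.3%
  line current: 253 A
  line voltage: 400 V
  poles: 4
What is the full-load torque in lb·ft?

P_in = √3·V·I·cosφ = 1.732 × 400 × 253 × 0.815 = 142852 W
P_out = η·P_in = 0.923 × 142852 = 131852 W
n_s = 120×50/4 = 1500 rpm; n = 1500×(1−0.0179) = 1473 rpm
ω = 2π×1473/60 = 154.3 rad/s
τ = P_out/ω = 131852/154.3 = 854.5 N·m
In lb·ft: 854.5/1.356 = 630 lb·ft

630 lb·ft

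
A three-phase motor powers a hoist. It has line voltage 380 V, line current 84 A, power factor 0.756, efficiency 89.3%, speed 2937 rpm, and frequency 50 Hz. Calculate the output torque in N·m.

P_in = √3·V·I·cosφ = 1.732 × 380 × 84 × 0.756 = 41796 W
P_out = η·P_in = 0.893 × 41796 = 37324 W
n = 2937 rpm
ω = 2π×2937/60 = 307.6 rad/s
τ = P_out/ω = 37324/307.6 = 121 N·m

121 N·m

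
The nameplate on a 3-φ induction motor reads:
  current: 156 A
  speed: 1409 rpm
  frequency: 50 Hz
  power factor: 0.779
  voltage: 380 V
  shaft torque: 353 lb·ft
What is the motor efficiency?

88.3 %

τ = 353 lb·ft × 1.356 = 478.7 N·m
ω = 2π × 1409/60 = 147.6 rad/s; P_out = τω = 478.7 × 147.6 = 70656 W
P_in = √3·V_L·I_L·cosφ = 1.732 × 380 × 156 × 0.779 = 79982 W
η = P_out / P_in = 70656 / 79982 = 0.883 = 88.3%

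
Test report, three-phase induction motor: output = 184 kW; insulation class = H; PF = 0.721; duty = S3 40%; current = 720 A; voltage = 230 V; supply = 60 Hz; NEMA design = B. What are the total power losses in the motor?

22800 W

P_in = √3·V·I·cosφ = 1.732×230×720×0.721 = 206797 W
P_out = 184000 W
Losses = P_in − P_out = 206797 − 184000 = 22797 W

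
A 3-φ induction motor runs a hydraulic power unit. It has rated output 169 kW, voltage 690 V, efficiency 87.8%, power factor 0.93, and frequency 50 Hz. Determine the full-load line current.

P_out = 169 kW = 169000 W
P_in = P_out / η = 169000 / 0.878 = 192483 W
I_L = P_in / (√3·V_L·cosφ) = 192483 / (1.732 × 690 × 0.93) = 173 A

173 A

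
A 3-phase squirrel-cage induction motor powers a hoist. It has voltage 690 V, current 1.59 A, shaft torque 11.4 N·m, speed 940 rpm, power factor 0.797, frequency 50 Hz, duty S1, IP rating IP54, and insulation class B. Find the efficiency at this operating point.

ω = 2π × 940/60 = 98.44 rad/s; P_out = τω = 11.4 × 98.44 = 1122 W
P_in = √3·V_L·I_L·cosφ = 1.732 × 690 × 1.59 × 0.797 = 1514 W
η = P_out / P_in = 1122 / 1514 = 0.741 = 74.1%

74.1 %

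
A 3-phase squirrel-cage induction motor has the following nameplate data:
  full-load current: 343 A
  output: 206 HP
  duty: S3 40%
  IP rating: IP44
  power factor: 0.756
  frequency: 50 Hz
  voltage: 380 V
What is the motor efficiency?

90.0 %

P_out = 206 × 746 = 153676 W
P_in = √3·V_L·I_L·cosφ = 1.732 × 380 × 343 × 0.756 = 170666 W
η = P_out / P_in = 153676 / 170666 = 0.900 = 90.0%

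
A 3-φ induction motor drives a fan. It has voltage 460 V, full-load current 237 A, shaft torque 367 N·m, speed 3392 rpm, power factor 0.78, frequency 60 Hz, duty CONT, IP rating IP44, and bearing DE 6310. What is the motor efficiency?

88.5 %

ω = 2π × 3392/60 = 355.2 rad/s; P_out = τω = 367 × 355.2 = 130358 W
P_in = √3·V_L·I_L·cosφ = 1.732 × 460 × 237 × 0.78 = 147282 W
η = P_out / P_in = 130358 / 147282 = 0.885 = 88.5%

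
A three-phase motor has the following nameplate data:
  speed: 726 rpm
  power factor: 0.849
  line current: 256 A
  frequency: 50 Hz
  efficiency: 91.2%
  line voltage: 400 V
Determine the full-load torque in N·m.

P_in = √3·V·I·cosφ = 1.732 × 400 × 256 × 0.849 = 150576 W
P_out = η·P_in = 0.912 × 150576 = 137325 W
n = 726 rpm
ω = 2π×726/60 = 76.03 rad/s
τ = P_out/ω = 137325/76.03 = 1810 N·m

1810 N·m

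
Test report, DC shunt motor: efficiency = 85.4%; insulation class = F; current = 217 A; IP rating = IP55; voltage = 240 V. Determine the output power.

44.5 kW

P_in = V·I = 240 × 217 = 52080 W
P_out = η·P_in = 0.854 × 52080 = 44476 W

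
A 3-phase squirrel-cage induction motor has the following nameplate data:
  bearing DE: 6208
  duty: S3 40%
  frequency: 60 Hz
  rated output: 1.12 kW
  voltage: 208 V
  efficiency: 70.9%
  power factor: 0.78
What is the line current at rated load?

5.62 A

P_out = 1.12 kW = 1120 W
P_in = P_out / η = 1120 / 0.709 = 1580 W
I_L = P_in / (√3·V_L·cosφ) = 1580 / (1.732 × 208 × 0.78) = 5.62 A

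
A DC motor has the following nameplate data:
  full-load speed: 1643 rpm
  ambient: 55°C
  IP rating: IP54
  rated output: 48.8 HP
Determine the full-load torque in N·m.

212 N·m

P_out = 48.8 × 746 = 36405 W
ω = 2π × 1643/60 = 172.1 rad/s
τ = P_out/ω = 36405/172.1 = 212 N·m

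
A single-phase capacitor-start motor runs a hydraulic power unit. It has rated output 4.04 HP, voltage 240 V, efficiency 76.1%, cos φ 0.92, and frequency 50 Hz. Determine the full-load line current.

17.9 A

P_out = 4.04 × 746 = 3014 W
P_in = P_out / η = 3014 / 0.761 = 3961 W
I = P_in / (V·cosφ) = 3961 / (240 × 0.92) = 17.9 A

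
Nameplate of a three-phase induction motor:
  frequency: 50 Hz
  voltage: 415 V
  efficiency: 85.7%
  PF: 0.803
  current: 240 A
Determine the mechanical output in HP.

159 HP

P_in = √3·V·I·cosφ = 1.732 × 415 × 240 × 0.803 = 138523 W
P_out = η·P_in = 0.857 × 138523 = 118714 W
= 118714/746 = 159 HP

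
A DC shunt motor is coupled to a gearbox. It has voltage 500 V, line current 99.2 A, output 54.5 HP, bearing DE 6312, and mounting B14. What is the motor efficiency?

P_out = 54.5 × 746 = 40657 W
P_in = V·I = 500 × 99.2 = 49600 W
η = P_out / P_in = 40657 / 49600 = 0.820 = 82.0%

82.0 %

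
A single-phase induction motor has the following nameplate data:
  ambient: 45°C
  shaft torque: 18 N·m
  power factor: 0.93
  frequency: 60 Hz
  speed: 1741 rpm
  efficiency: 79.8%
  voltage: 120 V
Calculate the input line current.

ω = 2π×1741/60 = 182.3 rad/s; P_out = τω = 18 × 182.3 = 3281 W
P_in = P_out / η = 3281 / 0.798 = 4112 W
I = P_in / (V·cosφ) = 4112 / (120 × 0.93) = 36.8 A

36.8 A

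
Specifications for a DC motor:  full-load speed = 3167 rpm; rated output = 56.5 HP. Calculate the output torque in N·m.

P_out = 56.5 × 746 = 42149 W
ω = 2π × 3167/60 = 331.6 rad/s
τ = P_out/ω = 42149/331.6 = 127 N·m

127 N·m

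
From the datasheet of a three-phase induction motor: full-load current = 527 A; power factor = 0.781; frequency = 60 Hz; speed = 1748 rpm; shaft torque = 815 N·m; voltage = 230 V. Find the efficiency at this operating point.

91.0 %

ω = 2π × 1748/60 = 183.1 rad/s; P_out = τω = 815 × 183.1 = 149227 W
P_in = √3·V_L·I_L·cosφ = 1.732 × 230 × 527 × 0.781 = 163960 W
η = P_out / P_in = 149227 / 163960 = 0.910 = 91.0%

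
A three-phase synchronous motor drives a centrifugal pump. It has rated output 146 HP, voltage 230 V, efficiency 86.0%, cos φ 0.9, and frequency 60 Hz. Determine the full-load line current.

353 A

P_out = 146 × 746 = 108916 W
P_in = P_out / η = 108916 / 0.860 = 126647 W
I_L = P_in / (√3·V_L·cosφ) = 126647 / (1.732 × 230 × 0.9) = 353 A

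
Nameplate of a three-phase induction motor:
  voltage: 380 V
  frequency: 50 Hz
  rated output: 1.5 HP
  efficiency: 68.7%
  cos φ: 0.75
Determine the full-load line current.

3.3 A

P_out = 1.5 × 746 = 1119 W
P_in = P_out / η = 1119 / 0.687 = 1629 W
I_L = P_in / (√3·V_L·cosφ) = 1629 / (1.732 × 380 × 0.75) = 3.3 A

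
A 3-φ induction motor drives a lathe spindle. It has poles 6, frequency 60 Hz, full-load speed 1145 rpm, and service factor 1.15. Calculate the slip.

4.6 %

n_s = 120f/p = 120×60/6 = 1200 rpm
s = (n_s − n)/n_s = (1200 − 1145)/1200 = 0.0458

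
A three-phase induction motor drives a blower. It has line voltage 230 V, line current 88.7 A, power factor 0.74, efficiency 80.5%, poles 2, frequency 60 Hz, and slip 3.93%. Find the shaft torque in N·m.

58.1 N·m

P_in = √3·V·I·cosφ = 1.732 × 230 × 88.7 × 0.74 = 26148 W
P_out = η·P_in = 0.805 × 26148 = 21049 W
n_s = 120×60/2 = 3600 rpm; n = 3600×(1−0.0393) = 3459 rpm
ω = 2π×3459/60 = 362.2 rad/s
τ = P_out/ω = 21049/362.2 = 58.1 N·m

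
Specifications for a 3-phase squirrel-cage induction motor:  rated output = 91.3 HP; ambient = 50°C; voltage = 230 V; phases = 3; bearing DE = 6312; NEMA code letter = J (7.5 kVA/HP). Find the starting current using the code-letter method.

1720 A

S_LR = 7.5 × 91.3 = 684.75 kVA
I_LR = S_LR/(√3·V_L) = 684750/(1.732×230) = 1720 A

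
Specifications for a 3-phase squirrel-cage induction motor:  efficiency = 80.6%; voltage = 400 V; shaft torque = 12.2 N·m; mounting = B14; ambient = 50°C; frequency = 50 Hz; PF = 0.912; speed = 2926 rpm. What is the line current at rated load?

7.34 A

ω = 2π×2926/60 = 306.4 rad/s; P_out = τω = 12.2 × 306.4 = 3738 W
P_in = P_out / η = 3738 / 0.806 = 4638 W
I_L = P_in / (√3·V_L·cosφ) = 4638 / (1.732 × 400 × 0.912) = 7.34 A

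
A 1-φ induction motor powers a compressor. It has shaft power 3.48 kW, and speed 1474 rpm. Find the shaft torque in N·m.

ω = 2π × 1474/60 = 154.4 rad/s
τ = P/ω = 3480/154.4 = 22.5 N·m

22.5 N·m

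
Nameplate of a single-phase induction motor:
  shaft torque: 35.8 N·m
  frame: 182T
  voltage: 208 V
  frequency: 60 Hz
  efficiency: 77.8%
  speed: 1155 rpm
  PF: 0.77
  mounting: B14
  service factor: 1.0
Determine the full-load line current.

ω = 2π×1155/60 = 121 rad/s; P_out = τω = 35.8 × 121 = 4332 W
P_in = P_out / η = 4332 / 0.778 = 5568 W
I = P_in / (V·cosφ) = 5568 / (208 × 0.77) = 34.8 A

34.8 A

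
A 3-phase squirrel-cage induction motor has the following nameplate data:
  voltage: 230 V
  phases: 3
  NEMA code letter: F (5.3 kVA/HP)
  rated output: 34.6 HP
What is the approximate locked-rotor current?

S_LR = 5.3 × 34.6 = 183.38 kVA
I_LR = S_LR/(√3·V_L) = 183380/(1.732×230) = 460 A

460 A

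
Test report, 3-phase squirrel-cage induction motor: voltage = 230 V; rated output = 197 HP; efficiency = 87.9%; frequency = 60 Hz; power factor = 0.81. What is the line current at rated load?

P_out = 197 × 746 = 146962 W
P_in = P_out / η = 146962 / 0.879 = 167192 W
I_L = P_in / (√3·V_L·cosφ) = 167192 / (1.732 × 230 × 0.81) = 518 A

518 A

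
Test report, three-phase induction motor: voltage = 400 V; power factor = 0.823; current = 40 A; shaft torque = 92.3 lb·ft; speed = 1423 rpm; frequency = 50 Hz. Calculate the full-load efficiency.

81.8 %

τ = 92.3 lb·ft × 1.356 = 125.2 N·m
ω = 2π × 1423/60 = 149 rad/s; P_out = τω = 125.2 × 149 = 18655 W
P_in = √3·V_L·I_L·cosφ = 1.732 × 400 × 40 × 0.823 = 22807 W
η = P_out / P_in = 18655 / 22807 = 0.818 = 81.8%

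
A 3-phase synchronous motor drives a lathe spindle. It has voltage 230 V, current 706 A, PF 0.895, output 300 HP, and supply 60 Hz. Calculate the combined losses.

P_in = √3·V·I·cosφ = 1.732×230×706×0.895 = 251712 W
P_out = 300×746 = 223800 W
Losses = P_in − P_out = 251712 − 223800 = 27912 W

27.9 kW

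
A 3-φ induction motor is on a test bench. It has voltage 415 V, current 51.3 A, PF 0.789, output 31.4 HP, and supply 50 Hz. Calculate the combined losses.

5.67 kW

P_in = √3·V·I·cosφ = 1.732×415×51.3×0.789 = 29093 W
P_out = 31.4×746 = 23424 W
Losses = P_in − P_out = 29093 − 23424 = 5669 W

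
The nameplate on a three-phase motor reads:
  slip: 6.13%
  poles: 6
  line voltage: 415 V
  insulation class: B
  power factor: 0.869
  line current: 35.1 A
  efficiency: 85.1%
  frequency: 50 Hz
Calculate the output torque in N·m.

P_in = √3·V·I·cosφ = 1.732 × 415 × 35.1 × 0.869 = 21924 W
P_out = η·P_in = 0.851 × 21924 = 18657 W
n_s = 120×50/6 = 1000 rpm; n = 1000×(1−0.0613) = 939 rpm
ω = 2π×939/60 = 98.33 rad/s
τ = P_out/ω = 18657/98.33 = 190 N·m

190 N·m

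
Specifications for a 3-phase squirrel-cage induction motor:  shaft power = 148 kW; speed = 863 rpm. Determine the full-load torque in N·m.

ω = 2π × 863/60 = 90.37 rad/s
τ = P/ω = 148000/90.37 = 1640 N·m

1640 N·m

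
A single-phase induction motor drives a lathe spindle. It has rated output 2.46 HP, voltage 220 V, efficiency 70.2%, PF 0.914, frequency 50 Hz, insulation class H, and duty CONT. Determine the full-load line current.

P_out = 2.46 × 746 = 1835 W
P_in = P_out / η = 1835 / 0.702 = 2614 W
I = P_in / (V·cosφ) = 2614 / (220 × 0.914) = 13 A

13 A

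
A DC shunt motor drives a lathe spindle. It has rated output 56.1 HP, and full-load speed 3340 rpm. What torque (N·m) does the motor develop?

120 N·m

P_out = 56.1 × 746 = 41851 W
ω = 2π × 3340/60 = 349.8 rad/s
τ = P_out/ω = 41851/349.8 = 120 N·m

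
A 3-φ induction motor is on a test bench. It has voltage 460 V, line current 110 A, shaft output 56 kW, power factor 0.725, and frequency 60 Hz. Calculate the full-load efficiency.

P_out = 56 kW = 56000 W
P_in = √3·V_L·I_L·cosφ = 1.732 × 460 × 110 × 0.725 = 63538 W
η = P_out / P_in = 56000 / 63538 = 0.881 = 88.1%

88.1 %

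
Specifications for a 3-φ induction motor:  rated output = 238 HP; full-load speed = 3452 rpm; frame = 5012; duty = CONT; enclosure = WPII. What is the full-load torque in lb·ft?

P_out = 238 × 746 = 177548 W
ω = 2π × 3452/60 = 361.5 rad/s
τ = P_out/ω = 177548/361.5 = 491.1 N·m
In lb·ft: 491.1/1.356 = 362 lb·ft

362 lb·ft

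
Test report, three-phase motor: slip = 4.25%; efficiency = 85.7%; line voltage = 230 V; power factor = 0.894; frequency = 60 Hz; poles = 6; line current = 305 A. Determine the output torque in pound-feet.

P_in = √3·V·I·cosφ = 1.732 × 230 × 305 × 0.894 = 108621 W
P_out = η·P_in = 0.857 × 108621 = 93088 W
n_s = 120×60/6 = 1200 rpm; n = 1200×(1−0.0425) = 1149 rpm
ω = 2π×1149/60 = 120.3 rad/s
τ = P_out/ω = 93088/120.3 = 773.8 N·m
In lb·ft: 773.8/1.356 = 571 lb·ft

571 lb·ft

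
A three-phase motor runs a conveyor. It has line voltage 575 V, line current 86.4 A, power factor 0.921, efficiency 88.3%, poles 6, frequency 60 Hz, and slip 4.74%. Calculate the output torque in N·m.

585 N·m

P_in = √3·V·I·cosφ = 1.732 × 575 × 86.4 × 0.921 = 79248 W
P_out = η·P_in = 0.883 × 79248 = 69976 W
n_s = 120×60/6 = 1200 rpm; n = 1200×(1−0.0474) = 1143 rpm
ω = 2π×1143/60 = 119.7 rad/s
τ = P_out/ω = 69976/119.7 = 585 N·m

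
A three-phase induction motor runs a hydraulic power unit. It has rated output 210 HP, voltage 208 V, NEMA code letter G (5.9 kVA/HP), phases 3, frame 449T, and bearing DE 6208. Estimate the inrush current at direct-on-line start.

3440 A

S_LR = 5.9 × 210 = 1239 kVA
I_LR = S_LR/(√3·V_L) = 1239000/(1.732×208) = 3440 A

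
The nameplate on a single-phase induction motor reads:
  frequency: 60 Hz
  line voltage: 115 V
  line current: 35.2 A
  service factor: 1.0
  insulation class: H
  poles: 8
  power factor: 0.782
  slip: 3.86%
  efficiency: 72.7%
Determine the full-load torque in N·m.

P_in = V·I·cosφ = 115 × 35.2 × 0.782 = 3166 W
P_out = η·P_in = 0.727 × 3166 = 2302 W
n_s = 120×60/8 = 900 rpm; n = 900×(1−0.0386) = 865 rpm
ω = 2π×865/60 = 90.58 rad/s
τ = P_out/ω = 2302/90.58 = 25.4 N·m

25.4 N·m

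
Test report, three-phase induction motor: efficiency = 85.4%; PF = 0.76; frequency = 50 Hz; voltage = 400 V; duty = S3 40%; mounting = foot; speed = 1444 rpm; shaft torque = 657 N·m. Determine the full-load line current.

ω = 2π×1444/60 = 151.2 rad/s; P_out = τω = 657 × 151.2 = 99338 W
P_in = P_out / η = 99338 / 0.854 = 116321 W
I_L = P_in / (√3·V_L·cosφ) = 116321 / (1.732 × 400 × 0.76) = 221 A

221 A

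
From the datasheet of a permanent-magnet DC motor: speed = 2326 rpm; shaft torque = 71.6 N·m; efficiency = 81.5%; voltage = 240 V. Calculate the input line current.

89.2 A

ω = 2π×2326/60 = 243.6 rad/s; P_out = τω = 71.6 × 243.6 = 17442 W
P_in = P_out / η = 17442 / 0.815 = 21401 W
I = P_in / V = 21401 / 240 = 89.2 A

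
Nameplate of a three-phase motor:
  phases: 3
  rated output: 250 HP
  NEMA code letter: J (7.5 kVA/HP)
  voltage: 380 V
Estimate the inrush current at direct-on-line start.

2850 A

S_LR = 7.5 × 250 = 1875 kVA
I_LR = S_LR/(√3·V_L) = 1875000/(1.732×380) = 2850 A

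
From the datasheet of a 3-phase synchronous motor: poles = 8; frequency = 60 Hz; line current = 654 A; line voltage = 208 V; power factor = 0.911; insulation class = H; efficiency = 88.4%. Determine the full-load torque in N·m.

P_in = √3·V·I·cosφ = 1.732 × 208 × 654 × 0.911 = 214638 W
P_out = η·P_in = 0.884 × 214638 = 189740 W
n = n_s = 120×60/8 = 900 rpm (synchronous)
ω = 2π×900/60 = 94.25 rad/s
τ = P_out/ω = 189740/94.25 = 2010 N·m

2010 N·m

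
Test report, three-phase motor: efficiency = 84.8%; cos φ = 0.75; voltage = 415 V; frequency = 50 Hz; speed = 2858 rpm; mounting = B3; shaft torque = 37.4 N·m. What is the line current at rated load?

ω = 2π×2858/60 = 299.3 rad/s; P_out = τω = 37.4 × 299.3 = 11194 W
P_in = P_out / η = 11194 / 0.848 = 13200 W
I_L = P_in / (√3·V_L·cosφ) = 13200 / (1.732 × 415 × 0.75) = 24.5 A

24.5 A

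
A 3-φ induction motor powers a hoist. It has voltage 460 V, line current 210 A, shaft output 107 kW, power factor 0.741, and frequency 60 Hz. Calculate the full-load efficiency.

P_out = 107 kW = 107000 W
P_in = √3·V_L·I_L·cosφ = 1.732 × 460 × 210 × 0.741 = 123978 W
η = P_out / P_in = 107000 / 123978 = 0.863 = 86.3%

86.3 %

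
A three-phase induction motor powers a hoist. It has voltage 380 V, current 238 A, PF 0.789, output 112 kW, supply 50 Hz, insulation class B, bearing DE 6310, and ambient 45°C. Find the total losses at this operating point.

11.6 kW

P_in = √3·V·I·cosφ = 1.732×380×238×0.789 = 123591 W
P_out = 112000 W
Losses = P_in − P_out = 123591 − 112000 = 11591 W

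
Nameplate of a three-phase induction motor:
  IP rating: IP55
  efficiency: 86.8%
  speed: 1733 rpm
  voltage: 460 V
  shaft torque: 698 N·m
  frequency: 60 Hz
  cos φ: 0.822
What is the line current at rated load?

223 A

ω = 2π×1733/60 = 181.5 rad/s; P_out = τω = 698 × 181.5 = 126687 W
P_in = P_out / η = 126687 / 0.868 = 145953 W
I_L = P_in / (√3·V_L·cosφ) = 145953 / (1.732 × 460 × 0.822) = 223 A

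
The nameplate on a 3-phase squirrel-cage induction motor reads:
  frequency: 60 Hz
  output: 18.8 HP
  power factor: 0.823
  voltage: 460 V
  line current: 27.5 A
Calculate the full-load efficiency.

P_out = 18.8 × 746 = 14025 W
P_in = √3·V_L·I_L·cosφ = 1.732 × 460 × 27.5 × 0.823 = 18032 W
η = P_out / P_in = 14025 / 18032 = 0.778 = 77.8%

77.8 %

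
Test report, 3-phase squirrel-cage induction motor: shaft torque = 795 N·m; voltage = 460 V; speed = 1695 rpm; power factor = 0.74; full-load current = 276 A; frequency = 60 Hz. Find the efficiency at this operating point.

86.7 %

ω = 2π × 1695/60 = 177.5 rad/s; P_out = τω = 795 × 177.5 = 141113 W
P_in = √3·V_L·I_L·cosφ = 1.732 × 460 × 276 × 0.74 = 162722 W
η = P_out / P_in = 141113 / 162722 = 0.867 = 86.7%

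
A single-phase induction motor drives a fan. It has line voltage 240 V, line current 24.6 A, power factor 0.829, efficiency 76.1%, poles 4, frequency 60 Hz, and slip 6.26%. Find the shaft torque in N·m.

P_in = V·I·cosφ = 240 × 24.6 × 0.829 = 4894 W
P_out = η·P_in = 0.761 × 4894 = 3724 W
n_s = 120×60/4 = 1800 rpm; n = 1800×(1−0.0626) = 1687 rpm
ω = 2π×1687/60 = 176.7 rad/s
τ = P_out/ω = 3724/176.7 = 21.1 N·m

21.1 N·m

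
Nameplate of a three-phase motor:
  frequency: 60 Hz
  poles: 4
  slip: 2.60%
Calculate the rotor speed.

1753 rpm

n_s = 120f/p = 120×60/4 = 1800 rpm
n = n_s(1 − s) = 1800 × (1 − 0.026) = 1753 rpm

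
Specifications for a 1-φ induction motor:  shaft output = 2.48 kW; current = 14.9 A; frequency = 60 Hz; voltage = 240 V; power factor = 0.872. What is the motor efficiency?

P_out = 2.48 kW = 2480 W
P_in = V·I·cosφ = 240 × 14.9 × 0.872 = 3118 W
η = P_out / P_in = 2480 / 3118 = 0.795 = 79.5%

79.5 %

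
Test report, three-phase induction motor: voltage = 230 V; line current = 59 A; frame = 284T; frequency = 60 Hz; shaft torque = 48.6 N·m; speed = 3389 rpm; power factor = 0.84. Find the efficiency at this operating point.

ω = 2π × 3389/60 = 354.9 rad/s; P_out = τω = 48.6 × 354.9 = 17248 W
P_in = √3·V_L·I_L·cosφ = 1.732 × 230 × 59 × 0.84 = 19743 W
η = P_out / P_in = 17248 / 19743 = 0.874 = 87.4%

87.4 %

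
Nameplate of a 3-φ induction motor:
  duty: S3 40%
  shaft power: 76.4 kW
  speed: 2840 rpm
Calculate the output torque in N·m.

257 N·m

ω = 2π × 2840/60 = 297.4 rad/s
τ = P/ω = 76400/297.4 = 257 N·m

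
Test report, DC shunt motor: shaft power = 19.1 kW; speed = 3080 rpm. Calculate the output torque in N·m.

ω = 2π × 3080/60 = 322.5 rad/s
τ = P/ω = 19100/322.5 = 59.2 N·m

59.2 N·m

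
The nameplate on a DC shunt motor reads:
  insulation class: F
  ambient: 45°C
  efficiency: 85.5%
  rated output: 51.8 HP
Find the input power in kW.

P_out = 51.8 × 746 = 38643 W
P_in = P_out/η = 38643/0.855 = 45196 W = 45.2 kW

45.2 kW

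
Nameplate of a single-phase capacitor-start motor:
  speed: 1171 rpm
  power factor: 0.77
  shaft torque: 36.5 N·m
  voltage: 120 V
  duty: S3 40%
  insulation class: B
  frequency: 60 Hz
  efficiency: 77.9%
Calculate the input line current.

ω = 2π×1171/60 = 122.6 rad/s; P_out = τω = 36.5 × 122.6 = 4475 W
P_in = P_out / η = 4475 / 0.779 = 5745 W
I = P_in / (V·cosφ) = 5745 / (120 × 0.77) = 62.2 A

62.2 A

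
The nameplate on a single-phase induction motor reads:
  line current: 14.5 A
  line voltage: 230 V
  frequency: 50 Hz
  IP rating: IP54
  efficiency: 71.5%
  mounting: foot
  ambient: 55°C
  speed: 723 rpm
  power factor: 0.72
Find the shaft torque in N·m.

P_in = V·I·cosφ = 230 × 14.5 × 0.72 = 2401 W
P_out = η·P_in = 0.715 × 2401 = 1717 W
n = 723 rpm
ω = 2π×723/60 = 75.71 rad/s
τ = P_out/ω = 1717/75.71 = 22.7 N·m

22.7 N·m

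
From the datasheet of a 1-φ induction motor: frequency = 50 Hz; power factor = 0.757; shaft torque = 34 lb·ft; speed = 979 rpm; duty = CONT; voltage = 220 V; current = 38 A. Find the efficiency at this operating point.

74.7 %

τ = 34 lb·ft × 1.356 = 46.1 N·m
ω = 2π × 979/60 = 102.5 rad/s; P_out = τω = 46.1 × 102.5 = 4725 W
P_in = V·I·cosφ = 220 × 38 × 0.757 = 6329 W
η = P_out / P_in = 4725 / 6329 = 0.747 = 74.7%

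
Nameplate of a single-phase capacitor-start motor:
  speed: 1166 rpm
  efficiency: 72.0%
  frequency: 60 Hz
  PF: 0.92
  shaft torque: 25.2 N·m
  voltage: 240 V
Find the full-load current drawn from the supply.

ω = 2π×1166/60 = 122.1 rad/s; P_out = τω = 25.2 × 122.1 = 3077 W
P_in = P_out / η = 3077 / 0.720 = 4274 W
I = P_in / (V·cosφ) = 4274 / (240 × 0.92) = 19.4 A

19.4 A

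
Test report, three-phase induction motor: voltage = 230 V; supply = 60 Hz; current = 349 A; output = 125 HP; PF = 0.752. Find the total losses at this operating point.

11300 W

P_in = √3·V·I·cosφ = 1.732×230×349×0.752 = 104549 W
P_out = 125×746 = 93250 W
Losses = P_in − P_out = 104549 − 93250 = 11299 W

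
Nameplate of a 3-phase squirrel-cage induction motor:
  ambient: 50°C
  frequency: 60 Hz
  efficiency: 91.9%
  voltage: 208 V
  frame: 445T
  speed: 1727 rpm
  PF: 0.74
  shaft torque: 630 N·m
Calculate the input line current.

465 A

ω = 2π×1727/60 = 180.9 rad/s; P_out = τω = 630 × 180.9 = 113967 W
P_in = P_out / η = 113967 / 0.919 = 124012 W
I_L = P_in / (√3·V_L·cosφ) = 124012 / (1.732 × 208 × 0.74) = 465 A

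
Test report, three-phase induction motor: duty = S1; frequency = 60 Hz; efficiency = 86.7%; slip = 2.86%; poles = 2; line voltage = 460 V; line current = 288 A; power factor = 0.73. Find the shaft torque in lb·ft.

292 lb·ft

P_in = √3·V·I·cosφ = 1.732 × 460 × 288 × 0.73 = 167502 W
P_out = η·P_in = 0.867 × 167502 = 145224 W
n_s = 120×60/2 = 3600 rpm; n = 3600×(1−0.0286) = 3497 rpm
ω = 2π×3497/60 = 366.2 rad/s
τ = P_out/ω = 145224/366.2 = 396.6 N·m
In lb·ft: 396.6/1.356 = 292 lb·ft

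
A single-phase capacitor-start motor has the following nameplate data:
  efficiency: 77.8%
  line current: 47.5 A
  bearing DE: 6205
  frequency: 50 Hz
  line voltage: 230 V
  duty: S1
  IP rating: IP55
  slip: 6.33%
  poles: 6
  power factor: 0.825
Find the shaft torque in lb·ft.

P_in = V·I·cosφ = 230 × 47.5 × 0.825 = 9013 W
P_out = η·P_in = 0.778 × 9013 = 7012 W
n_s = 120×50/6 = 1000 rpm; n = 1000×(1−0.0633) = 937 rpm
ω = 2π×937/60 = 98.12 rad/s
τ = P_out/ω = 7012/98.12 = 71.46 N·m
In lb·ft: 71.46/1.356 = 52.7 lb·ft

52.7 lb·ft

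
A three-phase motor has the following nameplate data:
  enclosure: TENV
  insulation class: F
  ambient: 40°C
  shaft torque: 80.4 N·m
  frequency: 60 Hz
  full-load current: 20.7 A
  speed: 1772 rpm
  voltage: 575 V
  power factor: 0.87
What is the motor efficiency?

83.2 %

ω = 2π × 1772/60 = 185.6 rad/s; P_out = τω = 80.4 × 185.6 = 14922 W
P_in = √3·V_L·I_L·cosφ = 1.732 × 575 × 20.7 × 0.87 = 17935 W
η = P_out / P_in = 14922 / 17935 = 0.832 = 83.2%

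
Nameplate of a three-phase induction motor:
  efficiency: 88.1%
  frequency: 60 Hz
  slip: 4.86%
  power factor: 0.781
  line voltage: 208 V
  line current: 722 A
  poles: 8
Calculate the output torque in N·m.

2000 N·m

P_in = √3·V·I·cosφ = 1.732 × 208 × 722 × 0.781 = 203142 W
P_out = η·P_in = 0.881 × 203142 = 178968 W
n_s = 120×60/8 = 900 rpm; n = 900×(1−0.0486) = 856 rpm
ω = 2π×856/60 = 89.64 rad/s
τ = P_out/ω = 178968/89.64 = 2000 N·m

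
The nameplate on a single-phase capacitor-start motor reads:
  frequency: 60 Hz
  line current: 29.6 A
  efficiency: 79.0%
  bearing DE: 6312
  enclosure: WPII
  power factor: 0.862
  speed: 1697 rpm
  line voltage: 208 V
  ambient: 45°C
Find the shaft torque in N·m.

23.6 N·m

P_in = V·I·cosφ = 208 × 29.6 × 0.862 = 5307 W
P_out = η·P_in = 0.79 × 5307 = 4193 W
n = 1697 rpm
ω = 2π×1697/60 = 177.7 rad/s
τ = P_out/ω = 4193/177.7 = 23.6 N·m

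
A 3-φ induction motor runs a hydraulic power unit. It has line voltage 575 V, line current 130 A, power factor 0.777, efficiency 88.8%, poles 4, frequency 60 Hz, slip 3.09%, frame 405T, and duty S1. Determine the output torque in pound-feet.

P_in = √3·V·I·cosφ = 1.732 × 575 × 130 × 0.777 = 100596 W
P_out = η·P_in = 0.888 × 100596 = 89329 W
n_s = 120×60/4 = 1800 rpm; n = 1800×(1−0.0309) = 1744 rpm
ω = 2π×1744/60 = 182.6 rad/s
τ = P_out/ω = 89329/182.6 = 489.2 N·m
In lb·ft: 489.2/1.356 = 361 lb·ft

361 lb·ft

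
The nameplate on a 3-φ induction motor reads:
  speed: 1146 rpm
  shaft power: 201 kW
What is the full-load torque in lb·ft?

1240 lb·ft

ω = 2π × 1146/60 = 120 rad/s
τ = P/ω = 201000/120 = 1675 N·m
In lb·ft: 1675/1.356 = 1240 lb·ft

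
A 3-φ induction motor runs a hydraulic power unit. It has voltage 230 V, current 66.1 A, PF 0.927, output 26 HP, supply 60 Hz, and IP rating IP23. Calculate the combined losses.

P_in = √3·V·I·cosφ = 1.732×230×66.1×0.927 = 24409 W
P_out = 26×746 = 19396 W
Losses = P_in − P_out = 24409 − 19396 = 5013 W

5.01 kW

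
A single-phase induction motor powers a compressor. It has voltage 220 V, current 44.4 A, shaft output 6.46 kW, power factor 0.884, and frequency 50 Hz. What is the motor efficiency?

74.8 %

P_out = 6.46 kW = 6460 W
P_in = V·I·cosφ = 220 × 44.4 × 0.884 = 8635 W
η = P_out / P_in = 6460 / 8635 = 0.748 = 74.8%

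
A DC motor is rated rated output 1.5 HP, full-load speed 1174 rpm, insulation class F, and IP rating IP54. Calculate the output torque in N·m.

P_out = 1.5 × 746 = 1119 W
ω = 2π × 1174/60 = 122.9 rad/s
τ = P_out/ω = 1119/122.9 = 9.1 N·m

9.1 N·m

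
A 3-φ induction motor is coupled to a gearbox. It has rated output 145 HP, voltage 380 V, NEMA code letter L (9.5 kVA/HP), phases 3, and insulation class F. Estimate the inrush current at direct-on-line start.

S_LR = 9.5 × 145 = 1377.5 kVA
I_LR = S_LR/(√3·V_L) = 1377500/(1.732×380) = 2090 A

2090 A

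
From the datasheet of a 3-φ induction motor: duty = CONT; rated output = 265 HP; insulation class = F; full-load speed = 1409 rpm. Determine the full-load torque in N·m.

P_out = 265 × 746 = 197690 W
ω = 2π × 1409/60 = 147.6 rad/s
τ = P_out/ω = 197690/147.6 = 1340 N·m

1340 N·m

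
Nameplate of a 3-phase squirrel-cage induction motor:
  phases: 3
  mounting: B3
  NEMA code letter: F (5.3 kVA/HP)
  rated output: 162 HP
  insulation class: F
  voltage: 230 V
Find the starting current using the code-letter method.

S_LR = 5.3 × 162 = 858.6 kVA
I_LR = S_LR/(√3·V_L) = 858600/(1.732×230) = 2160 A

2160 A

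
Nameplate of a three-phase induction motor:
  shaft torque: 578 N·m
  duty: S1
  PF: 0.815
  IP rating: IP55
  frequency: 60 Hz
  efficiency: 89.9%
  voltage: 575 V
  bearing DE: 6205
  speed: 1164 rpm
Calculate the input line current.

96.6 A

ω = 2π×1164/60 = 121.9 rad/s; P_out = τω = 578 × 121.9 = 70458 W
P_in = P_out / η = 70458 / 0.899 = 78374 W
I_L = P_in / (√3·V_L·cosφ) = 78374 / (1.732 × 575 × 0.815) = 96.6 A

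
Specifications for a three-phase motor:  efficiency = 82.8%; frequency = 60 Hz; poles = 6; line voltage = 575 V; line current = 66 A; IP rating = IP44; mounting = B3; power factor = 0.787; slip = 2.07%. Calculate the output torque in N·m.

P_in = √3·V·I·cosφ = 1.732 × 575 × 66 × 0.787 = 51729 W
P_out = η·P_in = 0.828 × 51729 = 42832 W
n_s = 120×60/6 = 1200 rpm; n = 1200×(1−0.0207) = 1175 rpm
ω = 2π×1175/60 = 123 rad/s
τ = P_out/ω = 42832/123 = 348 N·m

348 N·m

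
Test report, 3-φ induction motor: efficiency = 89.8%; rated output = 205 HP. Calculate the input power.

P_out = 205 × 746 = 152930 W
P_in = P_out/η = 152930/0.898 = 170301 W = 170 kW

170 kW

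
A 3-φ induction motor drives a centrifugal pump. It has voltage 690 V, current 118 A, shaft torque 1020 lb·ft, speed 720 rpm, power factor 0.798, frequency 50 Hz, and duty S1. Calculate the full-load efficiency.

τ = 1020 lb·ft × 1.356 = 1383 N·m
ω = 2π × 720/60 = 75.4 rad/s; P_out = τω = 1383 × 75.4 = 104278 W
P_in = √3·V_L·I_L·cosφ = 1.732 × 690 × 118 × 0.798 = 112534 W
η = P_out / P_in = 104278 / 112534 = 0.927 = 92.7%

92.7 %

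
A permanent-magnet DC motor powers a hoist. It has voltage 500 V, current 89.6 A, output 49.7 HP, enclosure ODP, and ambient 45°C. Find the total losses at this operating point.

7.72 kW

P_in = V·I = 500×89.6 = 44800 W
P_out = 49.7×746 = 37076 W
Losses = P_in − P_out = 44800 − 37076 = 7724 W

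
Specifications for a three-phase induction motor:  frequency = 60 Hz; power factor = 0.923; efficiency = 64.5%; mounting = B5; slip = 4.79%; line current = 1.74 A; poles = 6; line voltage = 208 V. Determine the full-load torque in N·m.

3.12 N·m

P_in = √3·V·I·cosφ = 1.732 × 208 × 1.74 × 0.923 = 579 W
P_out = η·P_in = 0.645 × 579 = 373 W
n_s = 120×60/6 = 1200 rpm; n = 1200×(1−0.0479) = 1143 rpm
ω = 2π×1143/60 = 119.7 rad/s
τ = P_out/ω = 373/119.7 = 3.12 N·m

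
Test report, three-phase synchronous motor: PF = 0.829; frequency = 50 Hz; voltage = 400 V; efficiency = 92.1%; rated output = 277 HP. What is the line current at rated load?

391 A

P_out = 277 × 746 = 206642 W
P_in = P_out / η = 206642 / 0.921 = 224367 W
I_L = P_in / (√3·V_L·cosφ) = 224367 / (1.732 × 400 × 0.829) = 391 A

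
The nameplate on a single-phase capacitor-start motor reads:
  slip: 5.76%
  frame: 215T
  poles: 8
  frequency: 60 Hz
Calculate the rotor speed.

n_s = 120f/p = 120×60/8 = 900 rpm
n = n_s(1 − s) = 900 × (1 − 0.0576) = 848 rpm

848 rpm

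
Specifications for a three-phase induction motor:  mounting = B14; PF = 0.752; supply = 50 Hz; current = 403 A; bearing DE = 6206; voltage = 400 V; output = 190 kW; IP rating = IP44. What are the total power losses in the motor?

P_in = √3·V·I·cosφ = 1.732×400×403×0.752 = 209957 W
P_out = 190000 W
Losses = P_in − P_out = 209957 − 190000 = 19957 W

20000 W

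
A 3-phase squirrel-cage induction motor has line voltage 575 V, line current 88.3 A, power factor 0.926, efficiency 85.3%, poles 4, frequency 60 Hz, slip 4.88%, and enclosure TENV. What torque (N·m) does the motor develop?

P_in = √3·V·I·cosφ = 1.732 × 575 × 88.3 × 0.926 = 81431 W
P_out = η·P_in = 0.853 × 81431 = 69461 W
n_s = 120×60/4 = 1800 rpm; n = 1800×(1−0.0488) = 1712 rpm
ω = 2π×1712/60 = 179.3 rad/s
τ = P_out/ω = 69461/179.3 = 387 N·m

387 N·m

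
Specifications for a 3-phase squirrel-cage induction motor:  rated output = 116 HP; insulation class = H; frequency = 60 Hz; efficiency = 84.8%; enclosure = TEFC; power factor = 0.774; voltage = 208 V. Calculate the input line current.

P_out = 116 × 746 = 86536 W
P_in = P_out / η = 86536 / 0.848 = 102047 W
I_L = P_in / (√3·V_L·cosφ) = 102047 / (1.732 × 208 × 0.774) = 366 A

366 A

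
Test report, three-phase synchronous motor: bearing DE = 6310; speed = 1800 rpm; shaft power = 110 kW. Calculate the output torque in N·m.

584 N·m

ω = 2π × 1800/60 = 188.5 rad/s
τ = P/ω = 110000/188.5 = 584 N·m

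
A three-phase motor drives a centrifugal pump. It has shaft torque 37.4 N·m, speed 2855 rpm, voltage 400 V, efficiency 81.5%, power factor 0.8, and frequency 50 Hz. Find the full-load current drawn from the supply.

24.8 A

ω = 2π×2855/60 = 299 rad/s; P_out = τω = 37.4 × 299 = 11183 W
P_in = P_out / η = 11183 / 0.815 = 13721 W
I_L = P_in / (√3·V_L·cosφ) = 13721 / (1.732 × 400 × 0.8) = 24.8 A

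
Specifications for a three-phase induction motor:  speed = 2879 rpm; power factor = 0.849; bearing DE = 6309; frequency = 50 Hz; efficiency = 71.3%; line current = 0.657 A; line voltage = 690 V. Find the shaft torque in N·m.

1.58 N·m

P_in = √3·V·I·cosφ = 1.732 × 690 × 0.657 × 0.849 = 667 W
P_out = η·P_in = 0.713 × 667 = 476 W
n = 2879 rpm
ω = 2π×2879/60 = 301.5 rad/s
τ = P_out/ω = 476/301.5 = 1.58 N·m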